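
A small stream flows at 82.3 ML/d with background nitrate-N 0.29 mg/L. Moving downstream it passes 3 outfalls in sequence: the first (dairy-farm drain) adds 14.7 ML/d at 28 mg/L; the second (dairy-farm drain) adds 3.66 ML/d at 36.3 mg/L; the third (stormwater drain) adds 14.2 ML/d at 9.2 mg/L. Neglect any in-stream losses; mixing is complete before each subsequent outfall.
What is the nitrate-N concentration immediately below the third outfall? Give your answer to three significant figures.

6.09 mg/L

Outfall 1: combined Q = 97.00 ML/d; C = (82.30·0.2900 + 14.70·28.00)/97.00 = 4.489 mg/L.
Outfall 2: combined Q = 100.7 ML/d; C = (97.00·4.489 + 3.660·36.30)/100.7 = 5.646 mg/L.
Outfall 3: combined Q = 114.9 ML/d; C = (100.7·5.646 + 14.20·9.200)/114.9 = 6.085 mg/L.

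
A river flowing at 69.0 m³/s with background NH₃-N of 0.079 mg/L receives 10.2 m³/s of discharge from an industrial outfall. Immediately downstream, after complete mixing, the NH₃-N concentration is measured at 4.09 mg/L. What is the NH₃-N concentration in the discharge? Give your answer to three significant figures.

Mass balance: 69.00·0.07900 + 10.20·Cₑ = 79.20·4.090
→ Cₑ = (79.20·4.090 − 69.00·0.07900) / 10.20 = 31.22 mg/L.

31.2 mg/L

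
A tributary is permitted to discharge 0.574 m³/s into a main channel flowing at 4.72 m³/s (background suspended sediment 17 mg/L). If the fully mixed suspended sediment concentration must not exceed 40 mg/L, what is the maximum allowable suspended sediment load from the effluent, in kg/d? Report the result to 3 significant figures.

11400 kg/d

Mass balance at the limit: 4.720·17.00 + 0.5740·Cₑ = 5.294·40 → Cₑ = 229.1 mg/L.
Load = 0.5740 m³/s × 229.1 g/m³ × 86 400 s/d = 11360 kg/d.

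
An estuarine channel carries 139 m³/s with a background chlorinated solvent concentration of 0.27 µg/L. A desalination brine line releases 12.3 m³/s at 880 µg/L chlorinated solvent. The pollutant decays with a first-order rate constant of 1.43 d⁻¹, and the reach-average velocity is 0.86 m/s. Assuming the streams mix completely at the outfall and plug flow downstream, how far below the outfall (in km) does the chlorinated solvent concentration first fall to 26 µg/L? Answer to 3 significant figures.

Flow-weighted average: C = (139.0·0.2700 + 12.30·880.0) / 151.3 = 10860/151.3 = 71.79 µg/L.
Set 71.79·exp(−k·t) = 26 → t = ln(71.79/26)/k = 61360 s = 17.05 h.
Distance = v·t = 0.86·61360 = 52770 m = 52.77 km.

52.8 km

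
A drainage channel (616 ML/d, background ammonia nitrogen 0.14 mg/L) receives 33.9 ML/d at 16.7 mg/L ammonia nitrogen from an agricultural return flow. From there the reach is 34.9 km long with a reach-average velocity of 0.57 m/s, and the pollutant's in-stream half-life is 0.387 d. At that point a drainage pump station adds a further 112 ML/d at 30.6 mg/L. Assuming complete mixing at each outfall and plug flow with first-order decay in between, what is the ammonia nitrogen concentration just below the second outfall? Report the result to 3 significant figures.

4.74 mg/L

After mixing, C = (616.0·0.1400 + 33.90·16.70) / 649.9 = 652.4/649.9 = 1.004 mg/L; combined flow 649.9 ML/d.
Travel time t = 34.9·1000 / 0.57 = 61230 s = 17.01 h.
Half-life 0.387 d → k = ln 2 / 0.387 = 1.791 d⁻¹.
After decay, C = 1.004 × e^(−kt) = 1.004 × 0.2810 = 0.2821 mg/L.
At the second outfall, C = (649.9·0.2821 + 112.0·30.60) / (649.9 + 112.0) = 4.739 mg/L.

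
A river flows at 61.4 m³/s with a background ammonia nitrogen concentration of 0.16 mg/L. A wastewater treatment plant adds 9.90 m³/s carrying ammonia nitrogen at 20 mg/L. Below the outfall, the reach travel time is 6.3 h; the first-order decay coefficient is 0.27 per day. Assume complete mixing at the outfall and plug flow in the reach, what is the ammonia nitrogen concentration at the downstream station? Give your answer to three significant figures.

2.72 mg/L

Mass balance: C = (61.40·0.1600 + 9.900·20.00) / 71.30 = 207.8/71.30 = 2.915 mg/L.
After decay, C = 2.915 × e^(−kt) = 2.915 × 0.9316 = 2.715 mg/L.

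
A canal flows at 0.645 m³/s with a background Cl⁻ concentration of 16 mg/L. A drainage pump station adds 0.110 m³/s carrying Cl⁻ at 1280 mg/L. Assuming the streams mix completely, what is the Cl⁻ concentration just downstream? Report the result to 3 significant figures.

200 mg/L

Mixed concentration C = ΣQC/ΣQ = (0.6450·16.00 + 0.1100·1280) / 0.7550 = 151.1/0.7550 = 200.2 mg/L.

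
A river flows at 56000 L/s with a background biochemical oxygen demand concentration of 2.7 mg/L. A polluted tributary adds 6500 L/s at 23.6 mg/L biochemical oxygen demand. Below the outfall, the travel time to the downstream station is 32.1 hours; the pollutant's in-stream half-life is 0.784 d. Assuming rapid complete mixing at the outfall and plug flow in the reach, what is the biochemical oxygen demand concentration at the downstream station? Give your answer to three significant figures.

Flow-weighted average: C = (56000·2.700 + 6500·23.60) / 62500 = 304600/62500 = 4.874 mg/L.
Half-life 0.784 d → k = ln 2 / 0.784 = 0.8841 d⁻¹.
Decay over the reach: 4.874·exp(−kt) = 4.874·0.3065 = 1.494 mg/L.

1.49 mg/L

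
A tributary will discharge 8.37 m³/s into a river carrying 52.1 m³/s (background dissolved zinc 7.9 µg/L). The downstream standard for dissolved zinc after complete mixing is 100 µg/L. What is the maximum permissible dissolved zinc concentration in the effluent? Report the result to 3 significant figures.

673 µg/L

At the limit, (Qr·Cr + Qe·Cₑ)/(Qr + Qe) = 100:
Cₑ = (60.47·100 − 52.10·7.900) / 8.370 = 673.3 µg/L.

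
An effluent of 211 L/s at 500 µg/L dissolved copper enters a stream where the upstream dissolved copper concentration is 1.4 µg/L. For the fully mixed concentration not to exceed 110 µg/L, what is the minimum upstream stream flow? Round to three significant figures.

Set C_mix = 110: (Q·1.400 + 211.0·500.0) / (Q + 211.0) = 110
→ Q = 211.0·(500.0 − 110)/(110 − 1.400) = 757.7 L/s.

758 L/s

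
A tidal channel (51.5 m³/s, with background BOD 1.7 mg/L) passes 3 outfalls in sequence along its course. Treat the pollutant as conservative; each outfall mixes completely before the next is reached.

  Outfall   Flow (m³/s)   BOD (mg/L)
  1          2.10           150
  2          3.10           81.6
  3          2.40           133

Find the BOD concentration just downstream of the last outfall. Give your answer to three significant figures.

Outfall 1: combined Q = 53.60 m³/s; C = (51.50·1.700 + 2.100·150.0)/53.60 = 7.510 mg/L.
Outfall 2: combined Q = 56.70 m³/s; C = (53.60·7.510 + 3.100·81.60)/56.70 = 11.56 mg/L.
Outfall 3: combined Q = 59.10 m³/s; C = (56.70·11.56 + 2.400·133.0)/59.10 = 16.49 mg/L.

16.5 mg/L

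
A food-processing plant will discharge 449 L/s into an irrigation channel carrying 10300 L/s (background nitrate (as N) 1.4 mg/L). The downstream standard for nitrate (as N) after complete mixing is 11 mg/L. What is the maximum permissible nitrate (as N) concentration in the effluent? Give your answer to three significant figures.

At the limit, (Qr·Cr + Qe·Cₑ)/(Qr + Qe) = 11:
Cₑ = (10750·11 − 10300·1.400) / 449.0 = 231.2 mg/L.

231 mg/L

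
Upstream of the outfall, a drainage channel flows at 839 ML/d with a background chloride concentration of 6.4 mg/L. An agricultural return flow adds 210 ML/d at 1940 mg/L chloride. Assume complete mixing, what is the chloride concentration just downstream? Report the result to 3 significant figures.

After mixing, C = (839.0·6.400 + 210.0·1940) / 1049 = 412800/1049 = 393.5 mg/L.

393 mg/L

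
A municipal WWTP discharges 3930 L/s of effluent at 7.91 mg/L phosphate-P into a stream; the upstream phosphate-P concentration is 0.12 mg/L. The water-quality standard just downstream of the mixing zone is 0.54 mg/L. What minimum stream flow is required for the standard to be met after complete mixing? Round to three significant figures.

Set C_mix = 0.54: (Q·0.1200 + 3930·7.910) / (Q + 3930) = 0.54
→ Q = 3930·(7.910 − 0.54)/(0.54 − 0.1200) = 68960 L/s.

69000 L/s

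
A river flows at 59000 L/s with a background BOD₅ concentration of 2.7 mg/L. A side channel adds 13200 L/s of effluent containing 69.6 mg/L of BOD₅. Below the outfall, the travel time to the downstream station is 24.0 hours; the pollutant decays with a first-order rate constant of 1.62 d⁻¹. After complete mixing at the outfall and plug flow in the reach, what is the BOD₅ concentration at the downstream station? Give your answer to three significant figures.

Flow-weighted average: C = (59000·2.700 + 13200·69.60) / 72200 = 1078000/72200 = 14.93 mg/L.
After decay, C = 14.93 × e^(−kt) = 14.93 × 0.1979 = 2.955 mg/L.

2.95 mg/L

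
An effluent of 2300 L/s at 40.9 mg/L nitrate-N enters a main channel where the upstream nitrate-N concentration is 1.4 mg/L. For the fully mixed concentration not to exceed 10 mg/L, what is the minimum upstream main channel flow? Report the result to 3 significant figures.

Set C_mix = 10: (Q·1.400 + 2300·40.90) / (Q + 2300) = 10
→ Q = 2300·(40.90 − 10)/(10 − 1.400) = 8264 L/s.

8260 L/s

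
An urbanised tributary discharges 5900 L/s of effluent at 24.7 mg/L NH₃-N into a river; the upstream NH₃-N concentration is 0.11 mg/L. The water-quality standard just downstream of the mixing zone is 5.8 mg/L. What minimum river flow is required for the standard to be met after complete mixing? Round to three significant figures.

19600 L/s

Set C_mix = 5.8: (Q·0.1100 + 5900·24.70) / (Q + 5900) = 5.8
→ Q = 5900·(24.70 − 5.8)/(5.8 − 0.1100) = 19600 L/s.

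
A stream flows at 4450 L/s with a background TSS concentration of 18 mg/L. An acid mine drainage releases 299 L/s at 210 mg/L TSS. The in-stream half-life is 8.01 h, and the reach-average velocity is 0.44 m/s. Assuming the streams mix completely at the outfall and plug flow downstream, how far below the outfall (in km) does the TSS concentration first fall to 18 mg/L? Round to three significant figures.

9.40 km

Mass balance: C = (4450·18.00 + 299.0·210.0) / 4749 = 142900/4749 = 30.09 mg/L.
Half-life 8.01 h → k = ln 2 / 8.01 = 0.08654 h⁻¹ = 2.077 d⁻¹.
Set 30.09·exp(−k·t) = 18 → t = ln(30.09/18)/k = 21370 s = 5.937 h.
Distance = v·t = 0.44·21370 = 9404 m = 9.404 km.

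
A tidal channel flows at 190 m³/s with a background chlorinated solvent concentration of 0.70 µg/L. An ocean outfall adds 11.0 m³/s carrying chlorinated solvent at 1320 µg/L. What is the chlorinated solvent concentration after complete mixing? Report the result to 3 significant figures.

72.9 µg/L

Flow-weighted average: C = (190.0·0.7000 + 11.00·1320) / 201.0 = 14650/201.0 = 72.90 µg/L.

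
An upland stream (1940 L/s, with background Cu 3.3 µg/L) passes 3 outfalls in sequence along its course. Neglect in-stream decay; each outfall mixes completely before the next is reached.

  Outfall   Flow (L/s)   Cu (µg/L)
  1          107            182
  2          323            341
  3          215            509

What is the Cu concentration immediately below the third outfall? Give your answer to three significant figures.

Outfall 1: combined Q = 2047 L/s; C = (1940·3.300 + 107.0·182.0)/2047 = 12.64 µg/L.
Outfall 2: combined Q = 2370 L/s; C = (2047·12.64 + 323.0·341.0)/2370 = 57.39 µg/L.
Outfall 3: combined Q = 2585 L/s; C = (2370·57.39 + 215.0·509.0)/2585 = 94.95 µg/L.

95.0 µg/L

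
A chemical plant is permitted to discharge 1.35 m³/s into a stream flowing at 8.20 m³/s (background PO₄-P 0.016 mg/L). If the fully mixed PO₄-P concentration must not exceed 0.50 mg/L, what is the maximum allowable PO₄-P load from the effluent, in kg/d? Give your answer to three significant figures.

401 kg/d

Mass balance at the limit: 8.200·0.01600 + 1.350·Cₑ = 9.550·0.50 → Cₑ = 3.440 mg/L.
Load = 1.350 m³/s × 3.440 g/m³ × 86 400 s/d = 401.2 kg/d.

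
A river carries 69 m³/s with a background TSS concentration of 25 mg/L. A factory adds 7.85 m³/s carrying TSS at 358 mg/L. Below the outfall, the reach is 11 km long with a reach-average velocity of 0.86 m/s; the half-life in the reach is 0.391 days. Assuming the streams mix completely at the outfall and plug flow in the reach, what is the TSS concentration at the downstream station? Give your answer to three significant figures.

45.4 mg/L

Conservation of mass: C = (69.00·25.00 + 7.850·358.0) / 76.85 = 4535/76.85 = 59.01 mg/L.
Travel time t = 11·1000 / 0.86 = 12790 s = 3.553 h.
Half-life 0.391 d → k = ln 2 / 0.391 = 1.773 d⁻¹.
Applying C = C₀e^(−kt): 59.01 × 0.7692 = 45.39 mg/L.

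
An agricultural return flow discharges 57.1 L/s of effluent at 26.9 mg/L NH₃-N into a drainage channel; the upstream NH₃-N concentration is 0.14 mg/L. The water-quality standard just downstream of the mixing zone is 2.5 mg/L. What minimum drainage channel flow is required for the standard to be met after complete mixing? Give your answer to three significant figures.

590 L/s

Set C_mix = 2.5: (Q·0.1400 + 57.10·26.90) / (Q + 57.10) = 2.5
→ Q = 57.10·(26.90 − 2.5)/(2.5 − 0.1400) = 590.4 L/s.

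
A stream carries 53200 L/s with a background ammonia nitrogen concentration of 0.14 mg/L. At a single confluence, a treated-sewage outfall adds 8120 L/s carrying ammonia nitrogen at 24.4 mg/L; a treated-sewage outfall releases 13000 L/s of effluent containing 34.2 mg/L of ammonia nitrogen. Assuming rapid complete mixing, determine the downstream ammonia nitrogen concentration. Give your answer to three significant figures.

Mass balance: C = (53200·0.1400 + 8120·24.40 + 13000·34.20) / 74320 = 650200/74320 = 8.748 mg/L.

8.75 mg/L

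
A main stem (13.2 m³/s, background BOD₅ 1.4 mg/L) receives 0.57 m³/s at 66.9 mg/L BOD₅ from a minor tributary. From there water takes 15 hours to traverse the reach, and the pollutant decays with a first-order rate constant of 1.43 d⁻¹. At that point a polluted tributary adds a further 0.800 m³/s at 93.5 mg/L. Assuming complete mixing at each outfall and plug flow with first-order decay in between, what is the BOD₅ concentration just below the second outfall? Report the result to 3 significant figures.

Conservation of mass: C = (13.20·1.400 + 0.5700·66.90) / 13.77 = 56.61/13.77 = 4.111 mg/L; combined flow 13.77 m³/s.
After decay, C = 4.111 × e^(−kt) = 4.111 × 0.4091 = 1.682 mg/L.
Second outfall: C = (13.77·1.682 + 0.8000·93.50)/14.57 = 6.724 mg/L.

6.72 mg/L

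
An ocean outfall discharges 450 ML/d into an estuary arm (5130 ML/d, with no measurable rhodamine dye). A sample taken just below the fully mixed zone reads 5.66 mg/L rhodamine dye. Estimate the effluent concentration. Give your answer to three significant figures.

Mass balance: 5130·0 + 450.0·Cₑ = 5580·5.660
→ Cₑ = (5580·5.660 − 5130·0) / 450.0 = 70.18 mg/L.

70.2 mg/L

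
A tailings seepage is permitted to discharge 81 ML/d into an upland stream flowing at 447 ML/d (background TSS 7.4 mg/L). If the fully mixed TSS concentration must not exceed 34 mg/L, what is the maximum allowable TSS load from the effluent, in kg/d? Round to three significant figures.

Mass balance at the limit: 447.0·7.400 + 81.00·Cₑ = 528.0·34 → Cₑ = 180.8 mg/L.
81.00 ML/d = 0.9375 m³/s. Load = 0.9375 m³/s × 180.8 g/m³ × 86 400 s/d = 14640 kg/d.

14600 kg/d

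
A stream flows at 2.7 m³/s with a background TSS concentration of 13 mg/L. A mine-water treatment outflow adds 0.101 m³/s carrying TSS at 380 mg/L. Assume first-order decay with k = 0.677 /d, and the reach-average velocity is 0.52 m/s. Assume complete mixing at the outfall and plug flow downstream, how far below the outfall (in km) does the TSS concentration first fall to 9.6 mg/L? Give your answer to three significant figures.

Flow-weighted average: C = (2.700·13.00 + 0.1010·380.0) / 2.801 = 73.48/2.801 = 26.23 mg/L.
Set 26.23·exp(−k·t) = 9.6 → t = ln(26.23/9.6)/k = 128300 s = 35.64 h.
Distance = v·t = 0.52·128300 = 66710 m = 66.71 km.

66.7 km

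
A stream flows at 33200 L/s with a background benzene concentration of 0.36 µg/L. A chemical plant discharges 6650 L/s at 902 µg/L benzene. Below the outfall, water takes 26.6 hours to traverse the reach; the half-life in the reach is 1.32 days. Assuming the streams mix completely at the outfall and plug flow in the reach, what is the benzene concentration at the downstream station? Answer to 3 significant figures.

After mixing, C = (33200·0.3600 + 6650·902.0) / 39850 = 6010000/39850 = 150.8 µg/L.
Half-life 1.32 d → k = ln 2 / 1.32 = 0.5251 d⁻¹.
Decay over the reach: 150.8·exp(−kt) = 150.8·0.5588 = 84.28 µg/L.

84.3 µg/L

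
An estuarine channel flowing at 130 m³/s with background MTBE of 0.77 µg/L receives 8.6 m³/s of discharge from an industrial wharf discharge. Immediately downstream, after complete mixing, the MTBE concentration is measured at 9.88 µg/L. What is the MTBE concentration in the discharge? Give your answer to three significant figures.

148 µg/L

Mass balance: 130.0·0.7700 + 8.600·Cₑ = 138.6·9.880
→ Cₑ = (138.6·9.880 − 130.0·0.7700) / 8.600 = 147.6 µg/L.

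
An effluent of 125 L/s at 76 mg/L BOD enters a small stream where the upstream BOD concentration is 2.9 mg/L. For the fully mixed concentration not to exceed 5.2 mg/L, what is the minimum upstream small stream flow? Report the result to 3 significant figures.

3850 L/s

Set C_mix = 5.2: (Q·2.900 + 125.0·76.00) / (Q + 125.0) = 5.2
→ Q = 125.0·(76.00 − 5.2)/(5.2 − 2.900) = 3848 L/s.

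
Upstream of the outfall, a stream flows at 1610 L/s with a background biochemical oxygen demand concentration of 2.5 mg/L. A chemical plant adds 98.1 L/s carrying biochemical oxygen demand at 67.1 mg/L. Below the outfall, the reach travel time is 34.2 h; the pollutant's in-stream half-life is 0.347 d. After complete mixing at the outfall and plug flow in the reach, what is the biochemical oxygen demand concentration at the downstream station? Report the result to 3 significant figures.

0.360 mg/L

Mixed concentration C = ΣQC/ΣQ = (1610·2.500 + 98.10·67.10) / 1708 = 10610/1708 = 6.210 mg/L.
Half-life 0.347 d → k = ln 2 / 0.347 = 1.998 d⁻¹.
After decay, C = 6.210 × e^(−kt) = 6.210 × 0.05805 = 0.3605 mg/L.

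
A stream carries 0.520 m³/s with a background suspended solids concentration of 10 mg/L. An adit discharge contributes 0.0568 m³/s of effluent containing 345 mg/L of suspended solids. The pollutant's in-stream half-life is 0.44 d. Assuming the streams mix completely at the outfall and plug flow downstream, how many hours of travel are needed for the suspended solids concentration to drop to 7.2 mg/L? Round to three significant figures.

27.2 h

After mixing, C = (0.5200·10.00 + 0.05680·345.0) / 0.5768 = 24.80/0.5768 = 42.99 mg/L.
Half-life 0.44 d → k = ln 2 / 0.44 = 1.575 d⁻¹.
42.99·exp(−k·t) = 7.2 → t = ln(42.99/7.2)/k = 98000 s = 27.22 h.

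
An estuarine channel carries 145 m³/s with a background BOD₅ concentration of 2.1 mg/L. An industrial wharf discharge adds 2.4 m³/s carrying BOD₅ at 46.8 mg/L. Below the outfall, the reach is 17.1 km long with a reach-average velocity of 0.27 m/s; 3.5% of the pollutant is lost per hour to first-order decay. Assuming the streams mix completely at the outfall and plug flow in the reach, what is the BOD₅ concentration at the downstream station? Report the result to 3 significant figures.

1.51 mg/L

Mixed concentration C = ΣQC/ΣQ = (145.0·2.100 + 2.400·46.80) / 147.4 = 416.8/147.4 = 2.828 mg/L.
Travel time t = 17.1·1000 / 0.27 = 63330 s = 17.59 h.
3.5%/h lost → k = −ln(1 − 0.035) = 0.03563 h⁻¹.
After decay, C = 2.828 × e^(−kt) = 2.828 × 0.5343 = 1.511 mg/L.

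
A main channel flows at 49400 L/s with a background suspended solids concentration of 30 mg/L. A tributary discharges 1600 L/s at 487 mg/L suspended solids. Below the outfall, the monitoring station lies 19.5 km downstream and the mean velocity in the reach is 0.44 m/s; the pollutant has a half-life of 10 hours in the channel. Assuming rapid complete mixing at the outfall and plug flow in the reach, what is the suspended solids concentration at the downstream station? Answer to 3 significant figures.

18.9 mg/L

Flow-weighted average: C = (49400·30.00 + 1600·487.0) / 51000 = 2261000/51000 = 44.34 mg/L.
Travel time t = 19.5·1000 / 0.44 = 44320 s = 12.31 h.
Half-life 10 h → k = ln 2 / 10 = 0.06931 h⁻¹ = 1.664 d⁻¹.
After decay, C = 44.34 × e^(−kt) = 44.34 × 0.4260 = 18.89 mg/L.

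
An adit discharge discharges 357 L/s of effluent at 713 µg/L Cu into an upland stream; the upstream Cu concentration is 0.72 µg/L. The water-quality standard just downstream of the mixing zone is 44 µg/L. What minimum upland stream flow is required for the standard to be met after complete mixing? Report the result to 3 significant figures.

5520 L/s

Set C_mix = 44: (Q·0.7200 + 357.0·713.0) / (Q + 357.0) = 44
→ Q = 357.0·(713.0 − 44)/(44 − 0.7200) = 5518 L/s.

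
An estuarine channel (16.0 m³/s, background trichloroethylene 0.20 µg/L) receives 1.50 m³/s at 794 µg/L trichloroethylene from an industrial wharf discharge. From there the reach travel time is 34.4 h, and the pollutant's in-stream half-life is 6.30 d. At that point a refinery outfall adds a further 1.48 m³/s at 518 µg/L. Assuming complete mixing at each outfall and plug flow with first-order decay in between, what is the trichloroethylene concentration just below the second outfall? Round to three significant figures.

After mixing, C = (16.00·0.2000 + 1.500·794.0) / 17.50 = 1194/17.50 = 68.24 µg/L; combined flow 17.50 m³/s.
Half-life 6.30 d → k = ln 2 / 6.30 = 0.1100 d⁻¹.
After decay, C = 68.24 × e^(−kt) = 68.24 × 0.8541 = 58.28 µg/L.
At the second outfall, C = (17.50·58.28 + 1.480·518.0) / (17.50 + 1.480) = 94.13 µg/L.

94.1 µg/L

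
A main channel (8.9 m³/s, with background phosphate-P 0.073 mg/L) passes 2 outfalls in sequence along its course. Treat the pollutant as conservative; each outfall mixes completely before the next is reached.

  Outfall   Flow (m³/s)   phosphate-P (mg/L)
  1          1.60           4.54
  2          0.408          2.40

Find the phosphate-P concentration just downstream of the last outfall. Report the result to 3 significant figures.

After outfall 1: Q = 8.900 + 1.600 = 10.50 m³/s; C = (8.900·0.07300 + 1.600·4.540)/10.50 = 0.7537 mg/L.
After outfall 2: Q = 10.50 + 0.4080 = 10.91 m³/s; C = (10.50·0.7537 + 0.4080·2.400)/10.91 = 0.8153 mg/L.

0.815 mg/L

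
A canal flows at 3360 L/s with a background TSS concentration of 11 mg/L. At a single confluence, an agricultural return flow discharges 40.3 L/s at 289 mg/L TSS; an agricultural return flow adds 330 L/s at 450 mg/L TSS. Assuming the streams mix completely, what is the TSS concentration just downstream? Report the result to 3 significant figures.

After mixing, C = (3360·11.00 + 40.30·289.0 + 330.0·450.0) / 3730 = 197100/3730 = 52.84 mg/L.

52.8 mg/L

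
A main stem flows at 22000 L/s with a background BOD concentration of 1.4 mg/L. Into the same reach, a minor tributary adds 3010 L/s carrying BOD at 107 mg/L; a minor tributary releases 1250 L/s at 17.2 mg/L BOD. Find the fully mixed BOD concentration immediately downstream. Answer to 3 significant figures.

Mixed concentration C = ΣQC/ΣQ = (22000·1.400 + 3010·107.0 + 1250·17.20) / 26260 = 374400/26260 = 14.26 mg/L.

14.3 mg/L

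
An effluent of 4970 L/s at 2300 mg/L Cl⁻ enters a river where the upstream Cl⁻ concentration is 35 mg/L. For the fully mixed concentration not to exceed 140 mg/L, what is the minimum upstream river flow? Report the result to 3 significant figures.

Set C_mix = 140: (Q·35.00 + 4970·2300) / (Q + 4970) = 140
→ Q = 4970·(2300 − 140)/(140 − 35.00) = 102200 L/s.

102000 L/s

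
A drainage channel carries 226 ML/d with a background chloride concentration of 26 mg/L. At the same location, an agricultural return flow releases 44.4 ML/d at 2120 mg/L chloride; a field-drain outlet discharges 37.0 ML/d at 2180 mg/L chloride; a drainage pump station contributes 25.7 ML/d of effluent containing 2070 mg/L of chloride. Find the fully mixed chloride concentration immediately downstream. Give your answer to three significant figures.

702 mg/L

Mixed concentration C = ΣQC/ΣQ = (226.0·26.00 + 44.40·2120 + 37.00·2180 + 25.70·2070) / 333.1 = 233900/333.1 = 702.1 mg/L.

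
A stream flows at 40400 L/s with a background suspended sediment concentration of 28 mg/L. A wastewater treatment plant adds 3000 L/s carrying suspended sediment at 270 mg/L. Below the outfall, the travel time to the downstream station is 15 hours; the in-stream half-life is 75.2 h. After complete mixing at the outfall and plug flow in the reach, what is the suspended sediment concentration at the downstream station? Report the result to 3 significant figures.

Flow-weighted average: C = (40400·28.00 + 3000·270.0) / 43400 = 1941000/43400 = 44.73 mg/L.
Half-life 75.2 h → k = ln 2 / 75.2 = 0.009217 h⁻¹ = 0.2212 d⁻¹.
Applying C = C₀e^(−kt): 44.73 × 0.8709 = 38.95 mg/L.

39.0 mg/L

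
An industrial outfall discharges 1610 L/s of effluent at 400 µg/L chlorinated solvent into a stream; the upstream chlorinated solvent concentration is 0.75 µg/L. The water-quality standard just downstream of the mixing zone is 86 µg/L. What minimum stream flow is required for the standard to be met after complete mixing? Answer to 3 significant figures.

Set C_mix = 86: (Q·0.7500 + 1610·400.0) / (Q + 1610) = 86
→ Q = 1610·(400.0 − 86)/(86 − 0.7500) = 5930 L/s.

5930 L/s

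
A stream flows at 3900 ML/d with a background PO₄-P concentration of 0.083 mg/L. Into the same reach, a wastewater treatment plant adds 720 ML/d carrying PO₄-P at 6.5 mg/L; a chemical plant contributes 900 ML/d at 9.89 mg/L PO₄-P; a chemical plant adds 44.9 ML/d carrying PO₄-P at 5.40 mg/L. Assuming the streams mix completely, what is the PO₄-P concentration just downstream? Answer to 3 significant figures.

2.54 mg/L

Flow-weighted average: C = (3900·0.08300 + 720.0·6.500 + 900.0·9.890 + 44.90·5.400) / 5565 = 14150/5565 = 2.542 mg/L.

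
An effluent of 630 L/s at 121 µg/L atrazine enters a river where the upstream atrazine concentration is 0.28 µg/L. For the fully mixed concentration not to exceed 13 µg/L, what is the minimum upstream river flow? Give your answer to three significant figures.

Set C_mix = 13: (Q·0.2800 + 630.0·121.0) / (Q + 630.0) = 13
→ Q = 630.0·(121.0 − 13)/(13 − 0.2800) = 5349 L/s.

5350 L/s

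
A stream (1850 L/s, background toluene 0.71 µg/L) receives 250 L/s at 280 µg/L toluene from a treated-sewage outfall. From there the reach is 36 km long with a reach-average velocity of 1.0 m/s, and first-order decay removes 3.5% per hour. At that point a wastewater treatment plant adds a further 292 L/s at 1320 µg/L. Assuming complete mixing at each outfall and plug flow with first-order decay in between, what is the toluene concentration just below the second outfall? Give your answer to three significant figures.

182 µg/L

Mixed concentration C = ΣQC/ΣQ = (1850·0.7100 + 250.0·280.0) / 2100 = 71310/2100 = 33.96 µg/L; combined flow 2100 L/s.
Travel time t = 36·1000 / 1.0 = 36000 s = 10.00 h.
3.5%/h lost → k = −ln(1 − 0.035) = 0.03563 h⁻¹.
First-order decay: C = 33.96·exp(−k·t) = 33.96·0.7003 = 23.78 µg/L.
At the second outfall, C = (2100·23.78 + 292.0·1320) / (2100 + 292.0) = 182.0 µg/L.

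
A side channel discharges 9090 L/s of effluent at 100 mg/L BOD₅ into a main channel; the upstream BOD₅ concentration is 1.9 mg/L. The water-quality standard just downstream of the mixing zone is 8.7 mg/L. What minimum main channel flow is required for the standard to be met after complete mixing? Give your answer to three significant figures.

Set C_mix = 8.7: (Q·1.900 + 9090·100.0) / (Q + 9090) = 8.7
→ Q = 9090·(100.0 − 8.7)/(8.7 − 1.900) = 122000 L/s.

122000 L/s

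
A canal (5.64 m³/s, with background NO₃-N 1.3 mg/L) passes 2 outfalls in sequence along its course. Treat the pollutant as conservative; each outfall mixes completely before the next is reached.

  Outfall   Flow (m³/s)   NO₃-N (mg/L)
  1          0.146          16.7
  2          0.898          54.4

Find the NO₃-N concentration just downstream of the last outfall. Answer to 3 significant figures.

8.77 mg/L

Outfall 1: combined Q = 5.786 m³/s; C = (5.640·1.300 + 0.1460·16.70)/5.786 = 1.689 mg/L.
Outfall 2: combined Q = 6.684 m³/s; C = (5.786·1.689 + 0.8980·54.40)/6.684 = 8.770 mg/L.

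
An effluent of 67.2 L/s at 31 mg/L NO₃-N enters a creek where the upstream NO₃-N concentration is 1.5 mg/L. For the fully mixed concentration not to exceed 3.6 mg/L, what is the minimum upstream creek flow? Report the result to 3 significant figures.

Set C_mix = 3.6: (Q·1.500 + 67.20·31.00) / (Q + 67.20) = 3.6
→ Q = 67.20·(31.00 − 3.6)/(3.6 − 1.500) = 876.8 L/s.

877 L/s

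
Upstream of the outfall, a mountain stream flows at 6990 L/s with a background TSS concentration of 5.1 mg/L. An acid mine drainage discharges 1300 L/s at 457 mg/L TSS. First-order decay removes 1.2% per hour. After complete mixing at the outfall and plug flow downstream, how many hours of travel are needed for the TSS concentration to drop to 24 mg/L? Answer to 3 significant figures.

Mass balance: C = (6990·5.100 + 1300·457.0) / 8290 = 629700/8290 = 75.96 mg/L.
1.2%/h lost → k = −ln(1 − 0.012) = 0.01207 h⁻¹.
75.96·exp(−k·t) = 24 → t = ln(75.96/24)/k = 343600 s = 95.44 h.

95.4 h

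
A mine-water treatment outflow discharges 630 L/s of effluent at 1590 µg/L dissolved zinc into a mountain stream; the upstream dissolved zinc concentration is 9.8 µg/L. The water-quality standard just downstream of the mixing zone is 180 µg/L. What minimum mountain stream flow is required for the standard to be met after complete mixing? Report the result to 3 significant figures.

Set C_mix = 180: (Q·9.800 + 630.0·1590) / (Q + 630.0) = 180
→ Q = 630.0·(1590 − 180)/(180 − 9.800) = 5219 L/s.

5220 L/s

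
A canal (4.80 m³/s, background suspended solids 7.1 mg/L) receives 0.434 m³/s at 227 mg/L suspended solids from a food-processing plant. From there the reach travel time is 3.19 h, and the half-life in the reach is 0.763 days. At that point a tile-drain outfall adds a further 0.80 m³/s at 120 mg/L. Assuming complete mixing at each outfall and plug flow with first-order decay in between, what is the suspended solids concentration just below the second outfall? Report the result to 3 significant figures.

After mixing, C = (4.800·7.100 + 0.4340·227.0) / 5.234 = 132.6/5.234 = 25.33 mg/L; combined flow 5.234 m³/s.
Half-life 0.763 d → k = ln 2 / 0.763 = 0.9084 d⁻¹.
Decay over the reach: 25.33·exp(−kt) = 25.33·0.8863 = 22.45 mg/L.
Second outfall: C = (5.234·22.45 + 0.8000·120.0)/6.034 = 35.39 mg/L.

35.4 mg/L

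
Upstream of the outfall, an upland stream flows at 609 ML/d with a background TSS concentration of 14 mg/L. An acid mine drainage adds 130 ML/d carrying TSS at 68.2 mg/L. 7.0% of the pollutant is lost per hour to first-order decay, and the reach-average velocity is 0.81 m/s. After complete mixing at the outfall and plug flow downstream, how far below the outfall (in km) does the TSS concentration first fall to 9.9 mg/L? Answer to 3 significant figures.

After mixing, C = (609.0·14.00 + 130.0·68.20) / 739.0 = 17390/739.0 = 23.53 mg/L.
7.0%/h lost → k = −ln(1 − 0.07) = 0.07257 h⁻¹.
Set 23.53·exp(−k·t) = 9.9 → t = ln(23.53/9.9)/k = 42960 s = 11.93 h.
Distance = v·t = 0.81·42960 = 34790 m = 34.79 km.

34.8 km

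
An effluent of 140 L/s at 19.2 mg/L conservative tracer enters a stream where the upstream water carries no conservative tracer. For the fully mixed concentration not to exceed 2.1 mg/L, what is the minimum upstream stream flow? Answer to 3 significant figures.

Set C_mix = 2.1: (Q·0 + 140.0·19.20) / (Q + 140.0) = 2.1
→ Q = 140.0·(19.20 − 2.1)/(2.1 − 0) = 1140 L/s.

1140 L/s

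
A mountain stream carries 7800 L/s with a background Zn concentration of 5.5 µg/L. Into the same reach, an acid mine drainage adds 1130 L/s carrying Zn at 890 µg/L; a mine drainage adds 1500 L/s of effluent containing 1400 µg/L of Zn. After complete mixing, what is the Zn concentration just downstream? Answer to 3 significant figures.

302 µg/L

Mass balance: C = (7800·5.500 + 1130·890.0 + 1500·1400) / 10430 = 3149000/10430 = 301.9 µg/L.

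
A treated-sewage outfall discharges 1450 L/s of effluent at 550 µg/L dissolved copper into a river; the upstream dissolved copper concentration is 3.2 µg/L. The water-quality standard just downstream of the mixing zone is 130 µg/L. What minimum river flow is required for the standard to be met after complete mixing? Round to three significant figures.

Set C_mix = 130: (Q·3.200 + 1450·550.0) / (Q + 1450) = 130
→ Q = 1450·(550.0 − 130)/(130 − 3.200) = 4803 L/s.

4800 L/s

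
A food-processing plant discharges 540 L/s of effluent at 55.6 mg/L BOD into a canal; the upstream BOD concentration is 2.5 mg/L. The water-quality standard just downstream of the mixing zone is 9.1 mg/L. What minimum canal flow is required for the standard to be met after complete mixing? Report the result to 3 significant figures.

Set C_mix = 9.1: (Q·2.500 + 540.0·55.60) / (Q + 540.0) = 9.1
→ Q = 540.0·(55.60 − 9.1)/(9.1 − 2.500) = 3805 L/s.

3800 L/s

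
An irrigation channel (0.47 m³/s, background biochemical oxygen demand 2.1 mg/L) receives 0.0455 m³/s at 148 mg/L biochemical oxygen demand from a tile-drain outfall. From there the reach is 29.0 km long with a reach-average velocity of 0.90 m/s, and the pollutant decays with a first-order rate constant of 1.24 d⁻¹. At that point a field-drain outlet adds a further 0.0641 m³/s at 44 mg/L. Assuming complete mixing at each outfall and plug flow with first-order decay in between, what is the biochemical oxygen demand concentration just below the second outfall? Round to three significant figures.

Mass balance: C = (0.4700·2.100 + 0.04550·148.0) / 0.5155 = 7.721/0.5155 = 14.98 mg/L; combined flow 0.5155 m³/s.
Travel time t = 29.0·1000 / 0.90 = 32220 s = 8.951 h.
First-order decay: C = 14.98·exp(−k·t) = 14.98·0.6297 = 9.432 mg/L.
At the second outfall, C = (0.5155·9.432 + 0.06410·44.00) / (0.5155 + 0.06410) = 13.26 mg/L.

13.3 mg/L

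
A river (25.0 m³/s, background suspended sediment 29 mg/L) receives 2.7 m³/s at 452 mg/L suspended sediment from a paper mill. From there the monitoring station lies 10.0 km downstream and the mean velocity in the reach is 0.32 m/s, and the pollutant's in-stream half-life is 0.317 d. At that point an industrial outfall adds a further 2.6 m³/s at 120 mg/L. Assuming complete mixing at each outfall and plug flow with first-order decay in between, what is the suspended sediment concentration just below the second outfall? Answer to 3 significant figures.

Conservation of mass: C = (25.00·29.00 + 2.700·452.0) / 27.70 = 1945/27.70 = 70.23 mg/L; combined flow 27.70 m³/s.
Travel time t = 10.0·1000 / 0.32 = 31250 s = 8.681 h.
Half-life 0.317 d → k = ln 2 / 0.317 = 2.187 d⁻¹.
First-order decay: C = 70.23·exp(−k·t) = 70.23·0.4535 = 31.85 mg/L.
Second outfall: C = (27.70·31.85 + 2.600·120.0)/30.30 = 39.41 mg/L.

39.4 mg/L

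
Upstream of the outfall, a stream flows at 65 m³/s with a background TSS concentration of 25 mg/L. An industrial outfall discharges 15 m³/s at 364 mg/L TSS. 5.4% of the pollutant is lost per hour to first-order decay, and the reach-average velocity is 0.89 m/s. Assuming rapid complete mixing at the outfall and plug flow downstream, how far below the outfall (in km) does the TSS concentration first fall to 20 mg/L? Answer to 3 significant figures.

Flow-weighted average: C = (65.00·25.00 + 15.00·364.0) / 80.00 = 7085/80.00 = 88.56 mg/L.
5.4%/h lost → k = −ln(1 − 0.054) = 0.05551 h⁻¹.
Set 88.56·exp(−k·t) = 20 → t = ln(88.56/20)/k = 96500 s = 26.80 h.
Distance = v·t = 0.89·96500 = 85880 m = 85.88 km.

85.9 km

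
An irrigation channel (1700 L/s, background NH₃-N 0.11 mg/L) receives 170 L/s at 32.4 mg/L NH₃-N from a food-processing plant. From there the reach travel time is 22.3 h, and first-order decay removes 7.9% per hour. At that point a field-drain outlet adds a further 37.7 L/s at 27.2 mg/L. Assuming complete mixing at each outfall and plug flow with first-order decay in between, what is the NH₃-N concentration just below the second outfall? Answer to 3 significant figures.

Conservation of mass: C = (1700·0.1100 + 170.0·32.40) / 1870 = 5695/1870 = 3.045 mg/L; combined flow 1870 L/s.
7.9%/h lost → k = −ln(1 − 0.079) = 0.08230 h⁻¹.
Decay over the reach: 3.045·exp(−kt) = 3.045·0.1596 = 0.4860 mg/L.
Second outfall: C = (1870·0.4860 + 37.70·27.20)/1908 = 1.014 mg/L.

1.01 mg/L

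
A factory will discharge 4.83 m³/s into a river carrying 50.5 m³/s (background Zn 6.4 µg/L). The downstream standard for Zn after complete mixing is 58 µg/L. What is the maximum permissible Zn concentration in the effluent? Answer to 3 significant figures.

At the limit, (Qr·Cr + Qe·Cₑ)/(Qr + Qe) = 58:
Cₑ = (55.33·58 − 50.50·6.400) / 4.830 = 597.5 µg/L.

598 µg/L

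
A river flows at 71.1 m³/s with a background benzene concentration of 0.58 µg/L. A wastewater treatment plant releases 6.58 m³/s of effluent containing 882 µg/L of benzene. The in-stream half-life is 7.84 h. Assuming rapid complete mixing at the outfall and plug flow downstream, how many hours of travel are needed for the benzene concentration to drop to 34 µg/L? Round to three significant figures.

After mixing, C = (71.10·0.5800 + 6.580·882.0) / 77.68 = 5845/77.68 = 75.24 µg/L.
Half-life 7.84 h → k = ln 2 / 7.84 = 0.08841 h⁻¹ = 2.122 d⁻¹.
75.24·exp(−k·t) = 34 → t = ln(75.24/34)/k = 32340 s = 8.985 h.

8.98 h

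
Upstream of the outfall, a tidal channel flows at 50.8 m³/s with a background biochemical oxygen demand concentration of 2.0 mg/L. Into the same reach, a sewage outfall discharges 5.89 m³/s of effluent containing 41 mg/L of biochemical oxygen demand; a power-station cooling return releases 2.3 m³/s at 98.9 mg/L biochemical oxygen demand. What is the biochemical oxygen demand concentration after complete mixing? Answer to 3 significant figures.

9.67 mg/L

Flow-weighted average: C = (50.80·2.000 + 5.890·41.00 + 2.300·98.90) / 58.99 = 570.6/58.99 = 9.672 mg/L.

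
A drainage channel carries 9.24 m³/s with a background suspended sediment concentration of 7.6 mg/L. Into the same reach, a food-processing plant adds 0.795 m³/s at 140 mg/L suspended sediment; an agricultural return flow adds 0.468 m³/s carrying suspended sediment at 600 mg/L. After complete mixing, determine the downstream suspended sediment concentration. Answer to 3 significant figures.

44.0 mg/L

Mass balance: C = (9.240·7.600 + 0.7950·140.0 + 0.4680·600.0) / 10.50 = 462.3/10.50 = 44.02 mg/L.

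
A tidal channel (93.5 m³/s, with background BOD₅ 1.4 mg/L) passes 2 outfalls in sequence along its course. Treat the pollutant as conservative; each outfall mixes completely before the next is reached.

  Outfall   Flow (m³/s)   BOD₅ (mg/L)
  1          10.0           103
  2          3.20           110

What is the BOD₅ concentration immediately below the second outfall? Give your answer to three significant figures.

Outfall 1: combined Q = 103.5 m³/s; C = (93.50·1.400 + 10.00·103.0)/103.5 = 11.22 mg/L.
Outfall 2: combined Q = 106.7 m³/s; C = (103.5·11.22 + 3.200·110.0)/106.7 = 14.18 mg/L.

14.2 mg/L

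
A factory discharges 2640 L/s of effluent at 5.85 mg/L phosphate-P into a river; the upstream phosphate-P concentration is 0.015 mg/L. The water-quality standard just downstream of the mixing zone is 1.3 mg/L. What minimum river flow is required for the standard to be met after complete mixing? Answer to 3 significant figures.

Set C_mix = 1.3: (Q·0.01500 + 2640·5.850) / (Q + 2640) = 1.3
→ Q = 2640·(5.850 − 1.3)/(1.3 − 0.01500) = 9348 L/s.

9350 L/s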